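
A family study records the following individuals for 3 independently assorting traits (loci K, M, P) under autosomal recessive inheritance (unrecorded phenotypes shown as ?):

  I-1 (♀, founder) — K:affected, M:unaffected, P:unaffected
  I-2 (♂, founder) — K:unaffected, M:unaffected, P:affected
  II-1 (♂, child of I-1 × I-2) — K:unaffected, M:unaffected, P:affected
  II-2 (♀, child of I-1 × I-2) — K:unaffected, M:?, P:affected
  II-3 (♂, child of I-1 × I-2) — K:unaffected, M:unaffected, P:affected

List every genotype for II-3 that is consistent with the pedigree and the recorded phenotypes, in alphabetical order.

K/I-1 aff ·: kk
K/I-2 un ·: KK|Kk
K/II-1 un I-1×I-2: Kk
K/II-2 un I-1×I-2: Kk
K/II-3 un I-1×I-2: Kk
⇒ K over [I-1,I-2,II-1,II-2,II-3]: 2 consistent
M/I-1 un ·: MM|Mm
M/I-2 un ·: MM|Mm
M/II-1 un I-1×I-2: MM|Mm
M/II-2 ? I-1×I-2: MM|Mm|mm
M/II-3 un I-1×I-2: MM|Mm
⇒ M over [I-1,I-2,II-1,II-2,II-3]: 29 consistent
P/I-1 un ·: Pp
P/I-2 aff ·: pp
P/II-1 aff I-1×I-2: pp
P/II-2 aff I-1×I-2: pp
P/II-3 aff I-1×I-2: pp
⇒ P over [I-1,I-2,II-1,II-2,II-3]: 1 consistent

II-3 ∈ {Kk MM pp, Kk Mm pp}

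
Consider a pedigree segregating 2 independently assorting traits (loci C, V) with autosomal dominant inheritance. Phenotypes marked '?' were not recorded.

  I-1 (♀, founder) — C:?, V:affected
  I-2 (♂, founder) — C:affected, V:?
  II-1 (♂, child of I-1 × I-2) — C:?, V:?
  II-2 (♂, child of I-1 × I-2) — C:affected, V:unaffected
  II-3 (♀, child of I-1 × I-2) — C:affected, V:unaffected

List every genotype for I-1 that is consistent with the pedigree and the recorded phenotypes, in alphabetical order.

C/I-1 ? ·: cc|Cc|CC
C/I-2 aff ·: Cc|CC
C/II-1 ? I-1×I-2: cc|Cc|CC
C/II-2 aff I-1×I-2: Cc|CC
C/II-3 aff I-1×I-2: Cc|CC
⇒ C over [I-1,I-2,II-1,II-2,II-3]: 32 consistent
V/I-1 aff ·: Vv
V/I-2 ? ·: vv|Vv
V/II-1 ? I-1×I-2: vv|Vv|VV
V/II-2 un I-1×I-2: vv
V/II-3 un I-1×I-2: vv
⇒ V over [I-1,I-2,II-1,II-2,II-3]: 5 consistent

I-1 ∈ {CC Vv, Cc Vv, cc Vv}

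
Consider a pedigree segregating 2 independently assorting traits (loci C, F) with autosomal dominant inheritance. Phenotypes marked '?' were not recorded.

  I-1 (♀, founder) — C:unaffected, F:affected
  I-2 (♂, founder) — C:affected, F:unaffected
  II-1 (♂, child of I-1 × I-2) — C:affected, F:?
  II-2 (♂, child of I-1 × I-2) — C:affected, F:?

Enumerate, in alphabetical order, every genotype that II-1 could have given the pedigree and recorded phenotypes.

II-1 ∈ {Cc Ff, Cc ff}

C/I-1 un ·: cc
C/I-2 aff ·: Cc|CC
C/II-1 aff I-1×I-2: Cc
C/II-2 aff I-1×I-2: Cc
⇒ C over [I-1,I-2,II-1,II-2]: 2 consistent
F/I-1 aff ·: Ff|FF
F/I-2 un ·: ff
F/II-1 ? I-1×I-2: ff|Ff
F/II-2 ? I-1×I-2: ff|Ff
⇒ F over [I-1,I-2,II-1,II-2]: 5 consistent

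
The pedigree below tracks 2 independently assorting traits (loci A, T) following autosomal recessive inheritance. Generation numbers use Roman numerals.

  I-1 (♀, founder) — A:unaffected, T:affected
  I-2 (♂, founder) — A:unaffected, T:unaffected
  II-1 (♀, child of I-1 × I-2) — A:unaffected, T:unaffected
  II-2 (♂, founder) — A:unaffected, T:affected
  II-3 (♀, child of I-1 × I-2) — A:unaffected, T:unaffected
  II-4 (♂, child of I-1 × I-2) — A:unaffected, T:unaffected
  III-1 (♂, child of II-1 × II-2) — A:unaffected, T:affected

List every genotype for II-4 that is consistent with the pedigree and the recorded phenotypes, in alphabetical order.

II-4 ∈ {AA Tt, Aa Tt}

A/I-1 un ·: AA|Aa
A/I-2 un ·: AA|Aa
A/II-1 un I-1×I-2: AA|Aa
A/II-2 un ·: AA|Aa
A/II-3 un I-1×I-2: AA|Aa
A/II-4 un I-1×I-2: AA|Aa
A/III-1 un II-1×II-2: AA|Aa
⇒ A over [I-1,I-2,II-1,II-2,II-3,II-4,III-1]: 87 consistent
T/I-1 aff ·: tt
T/I-2 un ·: TT|Tt
T/II-1 un I-1×I-2: Tt
T/II-2 aff ·: tt
T/II-3 un I-1×I-2: Tt
T/II-4 un I-1×I-2: Tt
T/III-1 aff II-1×II-2: tt
⇒ T over [I-1,I-2,II-1,II-2,II-3,II-4,III-1]: 2 consistent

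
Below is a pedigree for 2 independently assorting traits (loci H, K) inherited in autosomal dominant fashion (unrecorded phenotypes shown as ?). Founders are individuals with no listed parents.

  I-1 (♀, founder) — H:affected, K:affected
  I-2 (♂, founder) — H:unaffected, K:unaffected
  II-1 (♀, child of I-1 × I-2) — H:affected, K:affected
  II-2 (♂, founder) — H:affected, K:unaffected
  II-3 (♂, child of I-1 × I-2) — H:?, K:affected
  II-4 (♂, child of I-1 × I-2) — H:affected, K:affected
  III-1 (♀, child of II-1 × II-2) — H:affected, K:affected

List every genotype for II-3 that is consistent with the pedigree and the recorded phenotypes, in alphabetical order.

II-3 ∈ {Hh Kk, hh Kk}

H/I-1 aff ·: Hh|HH
H/I-2 un ·: hh
H/II-1 aff I-1×I-2: Hh
H/II-2 aff ·: Hh|HH
H/II-3 ? I-1×I-2: hh|Hh
H/II-4 aff I-1×I-2: Hh
H/III-1 aff II-1×II-2: Hh|HH
⇒ H over [I-1,I-2,II-1,II-2,II-3,II-4,III-1]: 12 consistent
K/I-1 aff ·: Kk|KK
K/I-2 un ·: kk
K/II-1 aff I-1×I-2: Kk
K/II-2 un ·: kk
K/II-3 aff I-1×I-2: Kk
K/II-4 aff I-1×I-2: Kk
K/III-1 aff II-1×II-2: Kk
⇒ K over [I-1,I-2,II-1,II-2,II-3,II-4,III-1]: 2 consistent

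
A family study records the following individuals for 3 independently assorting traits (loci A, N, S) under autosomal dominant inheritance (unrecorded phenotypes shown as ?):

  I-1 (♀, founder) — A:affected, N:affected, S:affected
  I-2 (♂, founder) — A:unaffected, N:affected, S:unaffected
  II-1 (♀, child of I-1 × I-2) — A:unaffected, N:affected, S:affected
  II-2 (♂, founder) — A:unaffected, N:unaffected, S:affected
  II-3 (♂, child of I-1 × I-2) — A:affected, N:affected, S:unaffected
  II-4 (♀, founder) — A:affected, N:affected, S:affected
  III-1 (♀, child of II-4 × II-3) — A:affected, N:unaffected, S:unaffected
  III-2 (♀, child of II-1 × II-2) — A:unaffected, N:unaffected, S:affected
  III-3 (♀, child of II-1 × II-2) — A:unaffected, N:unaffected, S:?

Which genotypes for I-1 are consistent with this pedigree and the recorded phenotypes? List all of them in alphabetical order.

A/I-1 aff ·: Aa
A/I-2 un ·: aa
A/II-1 un I-1×I-2: aa
A/II-2 un ·: aa
A/II-3 aff I-1×I-2: Aa
A/II-4 aff ·: Aa|AA
A/III-1 aff II-4×II-3: Aa|AA
A/III-2 un II-1×II-2: aa
A/III-3 un II-1×II-2: aa
⇒ A over [I-1,I-2,II-1,II-2,II-3,II-4,III-1,III-2,III-3]: 4 consistent
N/I-1 aff ·: Nn|NN
N/I-2 aff ·: Nn|NN
N/II-1 aff I-1×I-2: Nn
N/II-2 un ·: nn
N/II-3 aff I-1×I-2: Nn
N/II-4 aff ·: Nn
N/III-1 un II-4×II-3: nn
N/III-2 un II-1×II-2: nn
N/III-3 un II-1×II-2: nn
⇒ N over [I-1,I-2,II-1,II-2,II-3,II-4,III-1,III-2,III-3]: 3 consistent
S/I-1 aff ·: Ss
S/I-2 un ·: ss
S/II-1 aff I-1×I-2: Ss
S/II-2 aff ·: Ss|SS
S/II-3 un I-1×I-2: ss
S/II-4 aff ·: Ss
S/III-1 un II-4×II-3: ss
S/III-2 aff II-1×II-2: Ss|SS
S/III-3 ? II-1×II-2: ss|Ss|SS
⇒ S over [I-1,I-2,II-1,II-2,II-3,II-4,III-1,III-2,III-3]: 10 consistent

I-1 ∈ {Aa NN Ss, Aa Nn Ss}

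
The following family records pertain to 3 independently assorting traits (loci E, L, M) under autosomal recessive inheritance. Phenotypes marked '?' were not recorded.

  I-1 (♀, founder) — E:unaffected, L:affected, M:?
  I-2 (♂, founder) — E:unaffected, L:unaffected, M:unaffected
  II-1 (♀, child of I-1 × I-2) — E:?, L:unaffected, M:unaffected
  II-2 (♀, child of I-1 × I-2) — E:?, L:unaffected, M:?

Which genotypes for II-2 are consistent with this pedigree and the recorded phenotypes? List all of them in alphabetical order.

II-2 ∈ {EE Ll MM, EE Ll Mm, EE Ll mm, Ee Ll MM, Ee Ll Mm, Ee Ll mm, ee Ll MM, ee Ll Mm, ee Ll mm}

E/I-1 un ·: EE|Ee
E/I-2 un ·: EE|Ee
E/II-1 ? I-1×I-2: EE|Ee|ee
E/II-2 ? I-1×I-2: EE|Ee|ee
⇒ E over [I-1,I-2,II-1,II-2]: 18 consistent
L/I-1 aff ·: ll
L/I-2 un ·: LL|Ll
L/II-1 un I-1×I-2: Ll
L/II-2 un I-1×I-2: Ll
⇒ L over [I-1,I-2,II-1,II-2]: 2 consistent
M/I-1 ? ·: MM|Mm|mm
M/I-2 un ·: MM|Mm
M/II-1 un I-1×I-2: MM|Mm
M/II-2 ? I-1×I-2: MM|Mm|mm
⇒ M over [I-1,I-2,II-1,II-2]: 18 consistent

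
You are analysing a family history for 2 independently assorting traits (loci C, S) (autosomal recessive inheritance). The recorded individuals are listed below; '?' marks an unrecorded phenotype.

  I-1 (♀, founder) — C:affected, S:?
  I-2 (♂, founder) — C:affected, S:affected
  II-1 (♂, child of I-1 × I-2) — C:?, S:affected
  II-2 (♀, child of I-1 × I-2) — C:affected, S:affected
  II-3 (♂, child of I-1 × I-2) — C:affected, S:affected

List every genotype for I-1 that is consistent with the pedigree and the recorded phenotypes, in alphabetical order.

I-1 ∈ {cc Ss, cc ss}

C/I-1 aff ·: cc
C/I-2 aff ·: cc
C/II-1 ? I-1×I-2: cc
C/II-2 aff I-1×I-2: cc
C/II-3 aff I-1×I-2: cc
⇒ C over [I-1,I-2,II-1,II-2,II-3]: 1 consistent
S/I-1 ? ·: Ss|ss
S/I-2 aff ·: ss
S/II-1 aff I-1×I-2: ss
S/II-2 aff I-1×I-2: ss
S/II-3 aff I-1×I-2: ss
⇒ S over [I-1,I-2,II-1,II-2,II-3]: 2 consistent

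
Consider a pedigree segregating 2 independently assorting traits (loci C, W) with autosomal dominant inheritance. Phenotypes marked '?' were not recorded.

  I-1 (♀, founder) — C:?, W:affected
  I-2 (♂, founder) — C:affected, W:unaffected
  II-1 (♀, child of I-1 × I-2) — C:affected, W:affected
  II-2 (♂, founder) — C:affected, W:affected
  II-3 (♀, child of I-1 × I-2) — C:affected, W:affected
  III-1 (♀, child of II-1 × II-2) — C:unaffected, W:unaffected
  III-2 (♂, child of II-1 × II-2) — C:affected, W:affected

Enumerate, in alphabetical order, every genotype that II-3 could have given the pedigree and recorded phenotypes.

II-3 ∈ {CC Ww, Cc Ww}

C/I-1 ? ·: cc|Cc|CC
C/I-2 aff ·: Cc|CC
C/II-1 aff I-1×I-2: Cc
C/II-2 aff ·: Cc
C/II-3 aff I-1×I-2: Cc|CC
C/III-1 un II-1×II-2: cc
C/III-2 aff II-1×II-2: Cc|CC
⇒ C over [I-1,I-2,II-1,II-2,II-3,III-1,III-2]: 16 consistent
W/I-1 aff ·: Ww|WW
W/I-2 un ·: ww
W/II-1 aff I-1×I-2: Ww
W/II-2 aff ·: Ww
W/II-3 aff I-1×I-2: Ww
W/III-1 un II-1×II-2: ww
W/III-2 aff II-1×II-2: Ww|WW
⇒ W over [I-1,I-2,II-1,II-2,II-3,III-1,III-2]: 4 consistent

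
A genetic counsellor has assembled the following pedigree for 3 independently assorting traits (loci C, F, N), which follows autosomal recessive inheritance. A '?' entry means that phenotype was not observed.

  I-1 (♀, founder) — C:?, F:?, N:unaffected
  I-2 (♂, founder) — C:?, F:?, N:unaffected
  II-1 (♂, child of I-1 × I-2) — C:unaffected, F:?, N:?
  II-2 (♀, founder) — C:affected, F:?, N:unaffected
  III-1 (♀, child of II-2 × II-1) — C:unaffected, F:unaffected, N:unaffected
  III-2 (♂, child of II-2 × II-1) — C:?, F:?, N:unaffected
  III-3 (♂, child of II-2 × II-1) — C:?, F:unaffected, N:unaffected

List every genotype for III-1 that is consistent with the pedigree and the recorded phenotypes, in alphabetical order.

C/I-1 ? ·: CC|Cc|cc
C/I-2 ? ·: CC|Cc|cc
C/II-1 un I-1×I-2: CC|Cc
C/II-2 aff ·: cc
C/III-1 un II-2×II-1: Cc
C/III-2 ? II-2×II-1: Cc|cc
C/III-3 ? II-2×II-1: Cc|cc
⇒ C over [I-1,I-2,II-1,II-2,III-1,III-2,III-3]: 32 consistent
F/I-1 ? ·: FF|Ff|ff
F/I-2 ? ·: FF|Ff|ff
F/II-1 ? I-1×I-2: FF|Ff|ff
F/II-2 ? ·: FF|Ff|ff
F/III-1 un II-2×II-1: FF|Ff
F/III-2 ? II-2×II-1: FF|Ff|ff
F/III-3 un II-2×II-1: FF|Ff
⇒ F over [I-1,I-2,II-1,II-2,III-1,III-2,III-3]: 206 consistent
N/I-1 un ·: NN|Nn
N/I-2 un ·: NN|Nn
N/II-1 ? I-1×I-2: NN|Nn|nn
N/II-2 un ·: NN|Nn
N/III-1 un II-2×II-1: NN|Nn
N/III-2 un II-2×II-1: NN|Nn
N/III-3 un II-2×II-1: NN|Nn
⇒ N over [I-1,I-2,II-1,II-2,III-1,III-2,III-3]: 86 consistent

III-1 ∈ {Cc FF NN, Cc FF Nn, Cc Ff NN, Cc Ff Nn}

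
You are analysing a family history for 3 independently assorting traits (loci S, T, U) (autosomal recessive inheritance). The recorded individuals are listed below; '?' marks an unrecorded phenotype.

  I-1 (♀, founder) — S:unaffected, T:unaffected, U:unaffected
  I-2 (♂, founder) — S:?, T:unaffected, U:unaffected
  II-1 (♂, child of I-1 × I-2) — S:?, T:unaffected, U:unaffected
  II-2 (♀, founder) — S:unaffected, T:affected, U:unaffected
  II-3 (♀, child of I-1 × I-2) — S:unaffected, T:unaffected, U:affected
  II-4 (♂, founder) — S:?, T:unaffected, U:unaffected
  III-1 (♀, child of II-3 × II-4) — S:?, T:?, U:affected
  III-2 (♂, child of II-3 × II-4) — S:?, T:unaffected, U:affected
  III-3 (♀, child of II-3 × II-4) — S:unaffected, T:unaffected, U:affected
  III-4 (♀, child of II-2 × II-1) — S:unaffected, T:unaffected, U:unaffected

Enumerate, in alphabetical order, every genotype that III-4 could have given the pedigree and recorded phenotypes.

III-4 ∈ {SS Tt UU, SS Tt Uu, Ss Tt UU, Ss Tt Uu}

S/I-1 un ·: SS|Ss
S/I-2 ? ·: SS|Ss|ss
S/II-1 ? I-1×I-2: SS|Ss|ss
S/II-2 un ·: SS|Ss
S/II-3 un I-1×I-2: SS|Ss
S/II-4 ? ·: SS|Ss|ss
S/III-1 ? II-3×II-4: SS|Ss|ss
S/III-2 ? II-3×II-4: SS|Ss|ss
S/III-3 un II-3×II-4: SS|Ss
S/III-4 un II-2×II-1: SS|Ss
⇒ S over [I-1,I-2,II-1,II-2,II-3,II-4,III-1,III-2,III-3,III-4]: 1250 consistent
T/I-1 un ·: TT|Tt
T/I-2 un ·: TT|Tt
T/II-1 un I-1×I-2: TT|Tt
T/II-2 aff ·: tt
T/II-3 un I-1×I-2: TT|Tt
T/II-4 un ·: TT|Tt
T/III-1 ? II-3×II-4: TT|Tt|tt
T/III-2 un II-3×II-4: TT|Tt
T/III-3 un II-3×II-4: TT|Tt
T/III-4 un II-2×II-1: Tt
⇒ T over [I-1,I-2,II-1,II-2,II-3,II-4,III-1,III-2,III-3,III-4]: 183 consistent
U/I-1 un ·: Uu
U/I-2 un ·: Uu
U/II-1 un I-1×I-2: UU|Uu
U/II-2 un ·: UU|Uu
U/II-3 aff I-1×I-2: uu
U/II-4 un ·: Uu
U/III-1 aff II-3×II-4: uu
U/III-2 aff II-3×II-4: uu
U/III-3 aff II-3×II-4: uu
U/III-4 un II-2×II-1: UU|Uu
⇒ U over [I-1,I-2,II-1,II-2,II-3,II-4,III-1,III-2,III-3,III-4]: 7 consistent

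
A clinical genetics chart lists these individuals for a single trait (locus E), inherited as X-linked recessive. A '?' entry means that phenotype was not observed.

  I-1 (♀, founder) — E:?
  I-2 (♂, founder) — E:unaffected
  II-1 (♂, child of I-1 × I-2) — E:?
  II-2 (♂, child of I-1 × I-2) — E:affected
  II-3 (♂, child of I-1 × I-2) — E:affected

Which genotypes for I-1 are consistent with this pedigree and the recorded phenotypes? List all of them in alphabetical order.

I-1 ∈ {X^EX^e, X^eX^e}

E/I-1 ? ·: X^EX^e|X^eX^e
E/I-2 un ·: X^EY
E/II-1 ? I-1×I-2: X^EY|X^eY
E/II-2 aff I-1×I-2: X^eY
E/II-3 aff I-1×I-2: X^eY
⇒ E over [I-1,I-2,II-1,II-2,II-3]: 3 consistent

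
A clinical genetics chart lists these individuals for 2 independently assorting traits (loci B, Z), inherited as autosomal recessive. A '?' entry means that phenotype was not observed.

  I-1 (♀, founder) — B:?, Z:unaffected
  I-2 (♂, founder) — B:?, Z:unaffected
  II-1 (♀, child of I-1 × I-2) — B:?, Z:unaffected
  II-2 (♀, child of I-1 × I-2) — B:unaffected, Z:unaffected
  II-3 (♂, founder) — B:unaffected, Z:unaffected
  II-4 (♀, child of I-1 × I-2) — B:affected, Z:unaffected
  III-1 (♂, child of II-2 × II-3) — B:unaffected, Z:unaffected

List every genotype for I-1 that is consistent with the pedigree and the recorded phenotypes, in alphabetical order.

B/I-1 ? ·: Bb|bb
B/I-2 ? ·: Bb|bb
B/II-1 ? I-1×I-2: BB|Bb|bb
B/II-2 un I-1×I-2: BB|Bb
B/II-3 un ·: BB|Bb
B/II-4 aff I-1×I-2: bb
B/III-1 un II-2×II-3: BB|Bb
⇒ B over [I-1,I-2,II-1,II-2,II-3,II-4,III-1]: 37 consistent
Z/I-1 un ·: ZZ|Zz
Z/I-2 un ·: ZZ|Zz
Z/II-1 un I-1×I-2: ZZ|Zz
Z/II-2 un I-1×I-2: ZZ|Zz
Z/II-3 un ·: ZZ|Zz
Z/II-4 un I-1×I-2: ZZ|Zz
Z/III-1 un II-2×II-3: ZZ|Zz
⇒ Z over [I-1,I-2,II-1,II-2,II-3,II-4,III-1]: 87 consistent

I-1 ∈ {Bb ZZ, Bb Zz, bb ZZ, bb Zz}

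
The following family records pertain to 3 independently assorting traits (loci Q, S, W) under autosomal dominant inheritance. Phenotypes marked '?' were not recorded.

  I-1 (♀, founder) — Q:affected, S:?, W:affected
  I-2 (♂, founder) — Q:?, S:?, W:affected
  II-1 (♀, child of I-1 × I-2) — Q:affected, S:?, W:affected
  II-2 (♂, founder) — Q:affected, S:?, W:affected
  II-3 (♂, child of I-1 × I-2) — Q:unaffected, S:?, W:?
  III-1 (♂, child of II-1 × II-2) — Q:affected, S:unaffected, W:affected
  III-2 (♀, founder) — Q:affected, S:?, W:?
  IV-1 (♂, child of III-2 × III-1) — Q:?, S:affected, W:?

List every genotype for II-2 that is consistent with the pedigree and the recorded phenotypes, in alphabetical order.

II-2 ∈ {QQ Ss WW, QQ Ss Ww, QQ ss WW, QQ ss Ww, Qq Ss WW, Qq Ss Ww, Qq ss WW, Qq ss Ww}

Q/I-1 aff ·: Qq
Q/I-2 ? ·: qq|Qq
Q/II-1 aff I-1×I-2: Qq|QQ
Q/II-2 aff ·: Qq|QQ
Q/II-3 un I-1×I-2: qq
Q/III-1 aff II-1×II-2: Qq|QQ
Q/III-2 aff ·: Qq|QQ
Q/IV-1 ? III-2×III-1: qq|Qq|QQ
⇒ Q over [I-1,I-2,II-1,II-2,II-3,III-1,III-2,IV-1]: 43 consistent
S/I-1 ? ·: ss|Ss|SS
S/I-2 ? ·: ss|Ss|SS
S/II-1 ? I-1×I-2: ss|Ss
S/II-2 ? ·: ss|Ss
S/II-3 ? I-1×I-2: ss|Ss|SS
S/III-1 un II-1×II-2: ss
S/III-2 ? ·: Ss|SS
S/IV-1 aff III-2×III-1: Ss
⇒ S over [I-1,I-2,II-1,II-2,II-3,III-1,III-2,IV-1]: 84 consistent
W/I-1 aff ·: Ww|WW
W/I-2 aff ·: Ww|WW
W/II-1 aff I-1×I-2: Ww|WW
W/II-2 aff ·: Ww|WW
W/II-3 ? I-1×I-2: ww|Ww|WW
W/III-1 aff II-1×II-2: Ww|WW
W/III-2 ? ·: ww|Ww|WW
W/IV-1 ? III-2×III-1: ww|Ww|WW
⇒ W over [I-1,I-2,II-1,II-2,II-3,III-1,III-2,IV-1]: 274 consistent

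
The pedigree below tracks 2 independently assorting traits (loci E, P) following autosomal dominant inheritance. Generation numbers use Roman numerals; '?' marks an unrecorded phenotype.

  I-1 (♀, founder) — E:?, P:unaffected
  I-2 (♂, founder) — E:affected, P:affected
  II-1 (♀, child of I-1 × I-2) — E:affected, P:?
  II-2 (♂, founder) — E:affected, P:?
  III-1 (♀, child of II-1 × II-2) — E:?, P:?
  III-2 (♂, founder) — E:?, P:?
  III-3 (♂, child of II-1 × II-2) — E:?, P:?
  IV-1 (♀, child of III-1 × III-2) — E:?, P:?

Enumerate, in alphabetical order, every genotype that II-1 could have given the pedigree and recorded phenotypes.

E/I-1 ? ·: ee|Ee|EE
E/I-2 aff ·: Ee|EE
E/II-1 aff I-1×I-2: Ee|EE
E/II-2 aff ·: Ee|EE
E/III-1 ? II-1×II-2: ee|Ee|EE
E/III-2 ? ·: ee|Ee|EE
E/III-3 ? II-1×II-2: ee|Ee|EE
E/IV-1 ? III-1×III-2: ee|Ee|EE
⇒ E over [I-1,I-2,II-1,II-2,III-1,III-2,III-3,IV-1]: 439 consistent
P/I-1 un ·: pp
P/I-2 aff ·: Pp|PP
P/II-1 ? I-1×I-2: pp|Pp
P/II-2 ? ·: pp|Pp|PP
P/III-1 ? II-1×II-2: pp|Pp|PP
P/III-2 ? ·: pp|Pp|PP
P/III-3 ? II-1×II-2: pp|Pp|PP
P/IV-1 ? III-1×III-2: pp|Pp|PP
⇒ P over [I-1,I-2,II-1,II-2,III-1,III-2,III-3,IV-1]: 211 consistent

II-1 ∈ {EE Pp, EE pp, Ee Pp, Ee pp}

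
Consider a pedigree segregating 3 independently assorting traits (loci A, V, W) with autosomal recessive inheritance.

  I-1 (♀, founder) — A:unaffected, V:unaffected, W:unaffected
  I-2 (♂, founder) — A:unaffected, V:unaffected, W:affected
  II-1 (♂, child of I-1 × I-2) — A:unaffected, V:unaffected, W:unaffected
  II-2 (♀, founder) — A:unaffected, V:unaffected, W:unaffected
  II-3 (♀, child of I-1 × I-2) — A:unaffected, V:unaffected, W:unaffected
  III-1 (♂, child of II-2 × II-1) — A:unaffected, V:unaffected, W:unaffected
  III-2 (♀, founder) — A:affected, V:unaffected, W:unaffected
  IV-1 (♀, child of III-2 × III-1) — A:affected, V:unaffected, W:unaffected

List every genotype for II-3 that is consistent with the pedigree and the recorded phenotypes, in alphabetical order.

A/I-1 un ·: AA|Aa
A/I-2 un ·: AA|Aa
A/II-1 un I-1×I-2: AA|Aa
A/II-2 un ·: AA|Aa
A/II-3 un I-1×I-2: AA|Aa
A/III-1 un II-2×II-1: Aa
A/III-2 aff ·: aa
A/IV-1 aff III-2×III-1: aa
⇒ A over [I-1,I-2,II-1,II-2,II-3,III-1,III-2,IV-1]: 19 consistent
V/I-1 un ·: VV|Vv
V/I-2 un ·: VV|Vv
V/II-1 un I-1×I-2: VV|Vv
V/II-2 un ·: VV|Vv
V/II-3 un I-1×I-2: VV|Vv
V/III-1 un II-2×II-1: VV|Vv
V/III-2 un ·: VV|Vv
V/IV-1 un III-2×III-1: VV|Vv
⇒ V over [I-1,I-2,II-1,II-2,II-3,III-1,III-2,IV-1]: 154 consistent
W/I-1 un ·: WW|Ww
W/I-2 aff ·: ww
W/II-1 un I-1×I-2: Ww
W/II-2 un ·: WW|Ww
W/II-3 un I-1×I-2: Ww
W/III-1 un II-2×II-1: WW|Ww
W/III-2 un ·: WW|Ww
W/IV-1 un III-2×III-1: WW|Ww
⇒ W over [I-1,I-2,II-1,II-2,II-3,III-1,III-2,IV-1]: 28 consistent

II-3 ∈ {AA VV Ww, AA Vv Ww, Aa VV Ww, Aa Vv Ww}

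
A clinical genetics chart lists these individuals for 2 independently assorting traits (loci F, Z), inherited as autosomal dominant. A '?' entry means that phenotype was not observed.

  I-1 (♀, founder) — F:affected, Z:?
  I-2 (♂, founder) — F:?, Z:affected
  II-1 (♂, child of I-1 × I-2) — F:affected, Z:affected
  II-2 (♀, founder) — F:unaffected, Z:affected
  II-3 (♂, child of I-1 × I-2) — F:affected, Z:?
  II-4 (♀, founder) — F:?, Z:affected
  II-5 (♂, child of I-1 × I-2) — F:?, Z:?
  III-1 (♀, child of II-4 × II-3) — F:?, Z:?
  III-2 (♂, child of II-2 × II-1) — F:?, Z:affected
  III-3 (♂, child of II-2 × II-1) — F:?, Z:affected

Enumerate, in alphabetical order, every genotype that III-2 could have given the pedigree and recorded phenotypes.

F/I-1 aff ·: Ff|FF
F/I-2 ? ·: ff|Ff|FF
F/II-1 aff I-1×I-2: Ff|FF
F/II-2 un ·: ff
F/II-3 aff I-1×I-2: Ff|FF
F/II-4 ? ·: ff|Ff|FF
F/II-5 ? I-1×I-2: ff|Ff|FF
F/III-1 ? II-4×II-3: ff|Ff|FF
F/III-2 ? II-2×II-1: ff|Ff
F/III-3 ? II-2×II-1: ff|Ff
⇒ F over [I-1,I-2,II-1,II-2,II-3,II-4,II-5,III-1,III-2,III-3]: 473 consistent
Z/I-1 ? ·: zz|Zz|ZZ
Z/I-2 aff ·: Zz|ZZ
Z/II-1 aff I-1×I-2: Zz|ZZ
Z/II-2 aff ·: Zz|ZZ
Z/II-3 ? I-1×I-2: zz|Zz|ZZ
Z/II-4 aff ·: Zz|ZZ
Z/II-5 ? I-1×I-2: zz|Zz|ZZ
Z/III-1 ? II-4×II-3: zz|Zz|ZZ
Z/III-2 aff II-2×II-1: Zz|ZZ
Z/III-3 aff II-2×II-1: Zz|ZZ
⇒ Z over [I-1,I-2,II-1,II-2,II-3,II-4,II-5,III-1,III-2,III-3]: 1028 consistent

III-2 ∈ {Ff ZZ, Ff Zz, ff ZZ, ff Zz}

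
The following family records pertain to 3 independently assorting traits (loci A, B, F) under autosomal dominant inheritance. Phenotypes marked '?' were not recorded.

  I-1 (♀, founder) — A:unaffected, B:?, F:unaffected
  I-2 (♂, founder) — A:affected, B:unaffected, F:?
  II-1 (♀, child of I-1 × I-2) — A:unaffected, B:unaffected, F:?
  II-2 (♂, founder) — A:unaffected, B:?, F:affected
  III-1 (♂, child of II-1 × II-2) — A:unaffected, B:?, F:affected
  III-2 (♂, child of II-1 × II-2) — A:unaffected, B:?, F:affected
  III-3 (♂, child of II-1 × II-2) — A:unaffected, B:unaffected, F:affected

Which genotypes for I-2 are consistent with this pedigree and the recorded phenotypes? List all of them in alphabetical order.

I-2 ∈ {Aa bb FF, Aa bb Ff, Aa bb ff}

A/I-1 un ·: aa
A/I-2 aff ·: Aa
A/II-1 un I-1×I-2: aa
A/II-2 un ·: aa
A/III-1 un II-1×II-2: aa
A/III-2 un II-1×II-2: aa
A/III-3 un II-1×II-2: aa
⇒ A over [I-1,I-2,II-1,II-2,III-1,III-2,III-3]: 1 consistent
B/I-1 ? ·: bb|Bb
B/I-2 un ·: bb
B/II-1 un I-1×I-2: bb
B/II-2 ? ·: bb|Bb
B/III-1 ? II-1×II-2: bb|Bb
B/III-2 ? II-1×II-2: bb|Bb
B/III-3 un II-1×II-2: bb
⇒ B over [I-1,I-2,II-1,II-2,III-1,III-2,III-3]: 10 consistent
F/I-1 un ·: ff
F/I-2 ? ·: ff|Ff|FF
F/II-1 ? I-1×I-2: ff|Ff
F/II-2 aff ·: Ff|FF
F/III-1 aff II-1×II-2: Ff|FF
F/III-2 aff II-1×II-2: Ff|FF
F/III-3 aff II-1×II-2: Ff|FF
⇒ F over [I-1,I-2,II-1,II-2,III-1,III-2,III-3]: 36 consistent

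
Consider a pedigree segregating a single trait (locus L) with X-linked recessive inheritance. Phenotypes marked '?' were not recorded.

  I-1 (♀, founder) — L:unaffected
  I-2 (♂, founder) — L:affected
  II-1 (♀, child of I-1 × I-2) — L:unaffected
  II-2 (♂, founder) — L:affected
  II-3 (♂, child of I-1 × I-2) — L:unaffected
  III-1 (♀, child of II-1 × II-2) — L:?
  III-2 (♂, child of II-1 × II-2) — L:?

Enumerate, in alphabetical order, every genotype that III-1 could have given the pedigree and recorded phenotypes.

III-1 ∈ {X^LX^l, X^lX^l}

L/I-1 un ·: X^LX^L|X^LX^l
L/I-2 aff ·: X^lY
L/II-1 un I-1×I-2: X^LX^l
L/II-2 aff ·: X^lY
L/II-3 un I-1×I-2: X^LY
L/III-1 ? II-1×II-2: X^LX^l|X^lX^l
L/III-2 ? II-1×II-2: X^LY|X^lY
⇒ L over [I-1,I-2,II-1,II-2,II-3,III-1,III-2]: 8 consistent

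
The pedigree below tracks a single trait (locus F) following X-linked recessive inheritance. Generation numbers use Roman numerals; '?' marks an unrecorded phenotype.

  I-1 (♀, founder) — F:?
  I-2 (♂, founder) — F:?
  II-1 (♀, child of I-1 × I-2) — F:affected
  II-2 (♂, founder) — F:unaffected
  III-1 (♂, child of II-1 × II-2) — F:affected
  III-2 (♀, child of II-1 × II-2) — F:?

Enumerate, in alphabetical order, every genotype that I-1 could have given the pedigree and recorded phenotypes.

F/I-1 ? ·: X^FX^f|X^fX^f
F/I-2 ? ·: X^fY
F/II-1 aff I-1×I-2: X^fX^f
F/II-2 un ·: X^FY
F/III-1 aff II-1×II-2: X^fY
F/III-2 ? II-1×II-2: X^FX^f
⇒ F over [I-1,I-2,II-1,II-2,III-1,III-2]: 2 consistent

I-1 ∈ {X^FX^f, X^fX^f}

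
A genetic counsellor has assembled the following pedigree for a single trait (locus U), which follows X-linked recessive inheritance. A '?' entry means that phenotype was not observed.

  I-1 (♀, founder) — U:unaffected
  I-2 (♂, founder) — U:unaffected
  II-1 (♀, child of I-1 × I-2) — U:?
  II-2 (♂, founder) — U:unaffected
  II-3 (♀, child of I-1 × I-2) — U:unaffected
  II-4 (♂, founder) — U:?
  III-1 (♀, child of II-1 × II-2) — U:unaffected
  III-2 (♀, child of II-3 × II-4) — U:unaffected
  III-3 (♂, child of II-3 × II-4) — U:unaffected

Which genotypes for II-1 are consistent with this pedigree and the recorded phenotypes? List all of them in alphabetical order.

II-1 ∈ {X^UX^U, X^UX^u}

U/I-1 un ·: X^UX^U|X^UX^u
U/I-2 un ·: X^UY
U/II-1 ? I-1×I-2: X^UX^U|X^UX^u
U/II-2 un ·: X^UY
U/II-3 un I-1×I-2: X^UX^U|X^UX^u
U/II-4 ? ·: X^UY|X^uY
U/III-1 un II-1×II-2: X^UX^U|X^UX^u
U/III-2 un II-3×II-4: X^UX^U|X^UX^u
U/III-3 un II-3×II-4: X^UY
⇒ U over [I-1,I-2,II-1,II-2,II-3,II-4,III-1,III-2,III-3]: 17 consistent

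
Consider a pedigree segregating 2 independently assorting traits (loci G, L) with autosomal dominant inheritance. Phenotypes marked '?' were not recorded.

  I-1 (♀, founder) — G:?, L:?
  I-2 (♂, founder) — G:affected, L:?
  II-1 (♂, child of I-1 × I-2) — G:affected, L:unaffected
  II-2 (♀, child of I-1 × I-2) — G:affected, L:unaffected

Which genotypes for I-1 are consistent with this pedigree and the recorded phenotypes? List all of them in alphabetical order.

G/I-1 ? ·: gg|Gg|GG
G/I-2 aff ·: Gg|GG
G/II-1 aff I-1×I-2: Gg|GG
G/II-2 aff I-1×I-2: Gg|GG
⇒ G over [I-1,I-2,II-1,II-2]: 15 consistent
L/I-1 ? ·: ll|Ll
L/I-2 ? ·: ll|Ll
L/II-1 un I-1×I-2: ll
L/II-2 un I-1×I-2: ll
⇒ L over [I-1,I-2,II-1,II-2]: 4 consistent

I-1 ∈ {GG Ll, GG ll, Gg Ll, Gg ll, gg Ll, gg ll}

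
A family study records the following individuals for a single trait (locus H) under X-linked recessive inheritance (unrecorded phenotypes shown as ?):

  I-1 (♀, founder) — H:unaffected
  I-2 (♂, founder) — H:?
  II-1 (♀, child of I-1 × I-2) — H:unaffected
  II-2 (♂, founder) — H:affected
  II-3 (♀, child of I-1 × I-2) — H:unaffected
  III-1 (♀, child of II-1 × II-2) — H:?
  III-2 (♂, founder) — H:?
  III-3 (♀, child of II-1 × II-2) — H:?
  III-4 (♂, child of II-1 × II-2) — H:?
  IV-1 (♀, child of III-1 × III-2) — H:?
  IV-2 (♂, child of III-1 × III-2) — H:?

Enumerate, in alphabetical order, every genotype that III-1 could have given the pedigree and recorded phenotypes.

III-1 ∈ {X^HX^h, X^hX^h}

H/I-1 un ·: X^HX^H|X^HX^h
H/I-2 ? ·: X^HY|X^hY
H/II-1 un I-1×I-2: X^HX^H|X^HX^h
H/II-2 aff ·: X^hY
H/II-3 un I-1×I-2: X^HX^H|X^HX^h
H/III-1 ? II-1×II-2: X^HX^h|X^hX^h
H/III-2 ? ·: X^HY|X^hY
H/III-3 ? II-1×II-2: X^HX^h|X^hX^h
H/III-4 ? II-1×II-2: X^HY|X^hY
H/IV-1 ? III-1×III-2: X^HX^H|X^HX^h|X^hX^h
H/IV-2 ? III-1×III-2: X^HY|X^hY
⇒ H over [I-1,I-2,II-1,II-2,II-3,III-1,III-2,III-3,III-4,IV-1,IV-2]: 184 consistent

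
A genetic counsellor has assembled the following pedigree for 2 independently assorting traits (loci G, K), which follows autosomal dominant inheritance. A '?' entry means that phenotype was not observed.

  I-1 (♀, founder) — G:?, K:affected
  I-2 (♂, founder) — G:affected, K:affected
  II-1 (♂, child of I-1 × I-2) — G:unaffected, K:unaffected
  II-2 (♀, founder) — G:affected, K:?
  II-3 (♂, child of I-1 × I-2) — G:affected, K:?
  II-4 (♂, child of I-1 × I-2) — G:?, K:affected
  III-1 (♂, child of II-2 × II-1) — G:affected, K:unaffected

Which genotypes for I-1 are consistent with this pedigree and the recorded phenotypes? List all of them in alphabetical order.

I-1 ∈ {Gg Kk, gg Kk}

G/I-1 ? ·: gg|Gg
G/I-2 aff ·: Gg
G/II-1 un I-1×I-2: gg
G/II-2 aff ·: Gg|GG
G/II-3 aff I-1×I-2: Gg|GG
G/II-4 ? I-1×I-2: gg|Gg|GG
G/III-1 aff II-2×II-1: Gg
⇒ G over [I-1,I-2,II-1,II-2,II-3,II-4,III-1]: 16 consistent
K/I-1 aff ·: Kk
K/I-2 aff ·: Kk
K/II-1 un I-1×I-2: kk
K/II-2 ? ·: kk|Kk
K/II-3 ? I-1×I-2: kk|Kk|KK
K/II-4 aff I-1×I-2: Kk|KK
K/III-1 un II-2×II-1: kk
⇒ K over [I-1,I-2,II-1,II-2,II-3,II-4,III-1]: 12 consistent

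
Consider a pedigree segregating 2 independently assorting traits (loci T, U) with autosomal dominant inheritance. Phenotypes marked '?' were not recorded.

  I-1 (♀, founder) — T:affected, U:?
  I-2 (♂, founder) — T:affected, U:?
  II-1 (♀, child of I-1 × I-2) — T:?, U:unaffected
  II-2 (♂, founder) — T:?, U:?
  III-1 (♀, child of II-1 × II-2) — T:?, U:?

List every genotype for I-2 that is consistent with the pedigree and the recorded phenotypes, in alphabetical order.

I-2 ∈ {TT Uu, TT uu, Tt Uu, Tt uu}

T/I-1 aff ·: Tt|TT
T/I-2 aff ·: Tt|TT
T/II-1 ? I-1×I-2: tt|Tt|TT
T/II-2 ? ·: tt|Tt|TT
T/III-1 ? II-1×II-2: tt|Tt|TT
⇒ T over [I-1,I-2,II-1,II-2,III-1]: 41 consistent
U/I-1 ? ·: uu|Uu
U/I-2 ? ·: uu|Uu
U/II-1 un I-1×I-2: uu
U/II-2 ? ·: uu|Uu|UU
U/III-1 ? II-1×II-2: uu|Uu
⇒ U over [I-1,I-2,II-1,II-2,III-1]: 16 consistent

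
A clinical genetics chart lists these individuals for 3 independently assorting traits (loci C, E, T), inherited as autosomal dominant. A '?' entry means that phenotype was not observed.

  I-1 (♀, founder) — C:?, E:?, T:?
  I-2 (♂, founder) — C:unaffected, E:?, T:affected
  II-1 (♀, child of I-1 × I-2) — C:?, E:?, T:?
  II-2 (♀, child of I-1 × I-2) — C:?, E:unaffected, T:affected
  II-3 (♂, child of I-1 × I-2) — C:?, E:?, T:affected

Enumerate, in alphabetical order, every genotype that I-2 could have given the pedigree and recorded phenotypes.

I-2 ∈ {cc Ee TT, cc Ee Tt, cc ee TT, cc ee Tt}

C/I-1 ? ·: cc|Cc|CC
C/I-2 un ·: cc
C/II-1 ? I-1×I-2: cc|Cc
C/II-2 ? I-1×I-2: cc|Cc
C/II-3 ? I-1×I-2: cc|Cc
⇒ C over [I-1,I-2,II-1,II-2,II-3]: 10 consistent
E/I-1 ? ·: ee|Ee
E/I-2 ? ·: ee|Ee
E/II-1 ? I-1×I-2: ee|Ee|EE
E/II-2 un I-1×I-2: ee
E/II-3 ? I-1×I-2: ee|Ee|EE
⇒ E over [I-1,I-2,II-1,II-2,II-3]: 18 consistent
T/I-1 ? ·: tt|Tt|TT
T/I-2 aff ·: Tt|TT
T/II-1 ? I-1×I-2: tt|Tt|TT
T/II-2 aff I-1×I-2: Tt|TT
T/II-3 aff I-1×I-2: Tt|TT
⇒ T over [I-1,I-2,II-1,II-2,II-3]: 32 consistent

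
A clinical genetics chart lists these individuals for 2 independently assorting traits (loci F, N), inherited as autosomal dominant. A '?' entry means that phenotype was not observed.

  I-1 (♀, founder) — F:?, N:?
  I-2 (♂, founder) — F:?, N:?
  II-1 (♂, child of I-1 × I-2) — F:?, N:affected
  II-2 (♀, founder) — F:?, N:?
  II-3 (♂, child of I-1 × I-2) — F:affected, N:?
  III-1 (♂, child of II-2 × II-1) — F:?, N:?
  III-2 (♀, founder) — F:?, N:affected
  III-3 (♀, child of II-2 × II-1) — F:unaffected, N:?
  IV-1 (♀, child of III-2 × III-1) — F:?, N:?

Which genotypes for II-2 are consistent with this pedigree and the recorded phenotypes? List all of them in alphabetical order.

F/I-1 ? ·: ff|Ff|FF
F/I-2 ? ·: ff|Ff|FF
F/II-1 ? I-1×I-2: ff|Ff
F/II-2 ? ·: ff|Ff
F/II-3 aff I-1×I-2: Ff|FF
F/III-1 ? II-2×II-1: ff|Ff|FF
F/III-2 ? ·: ff|Ff|FF
F/III-3 un II-2×II-1: ff
F/IV-1 ? III-2×III-1: ff|Ff|FF
⇒ F over [I-1,I-2,II-1,II-2,II-3,III-1,III-2,III-3,IV-1]: 320 consistent
N/I-1 ? ·: nn|Nn|NN
N/I-2 ? ·: nn|Nn|NN
N/II-1 aff I-1×I-2: Nn|NN
N/II-2 ? ·: nn|Nn|NN
N/II-3 ? I-1×I-2: nn|Nn|NN
N/III-1 ? II-2×II-1: nn|Nn|NN
N/III-2 aff ·: Nn|NN
N/III-3 ? II-2×II-1: nn|Nn|NN
N/IV-1 ? III-2×III-1: nn|Nn|NN
⇒ N over [I-1,I-2,II-1,II-2,II-3,III-1,III-2,III-3,IV-1]: 1037 consistent

II-2 ∈ {Ff NN, Ff Nn, Ff nn, ff NN, ff Nn, ff nn}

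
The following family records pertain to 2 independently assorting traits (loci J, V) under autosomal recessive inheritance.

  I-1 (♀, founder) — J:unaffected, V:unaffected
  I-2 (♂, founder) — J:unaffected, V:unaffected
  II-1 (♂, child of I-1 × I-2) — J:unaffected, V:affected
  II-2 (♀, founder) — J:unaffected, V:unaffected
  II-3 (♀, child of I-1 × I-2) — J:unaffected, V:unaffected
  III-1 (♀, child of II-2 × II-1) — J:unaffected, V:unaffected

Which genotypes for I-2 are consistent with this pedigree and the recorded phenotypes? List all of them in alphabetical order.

I-2 ∈ {JJ Vv, Jj Vv}

J/I-1 un ·: JJ|Jj
J/I-2 un ·: JJ|Jj
J/II-1 un I-1×I-2: JJ|Jj
J/II-2 un ·: JJ|Jj
J/II-3 un I-1×I-2: JJ|Jj
J/III-1 un II-2×II-1: JJ|Jj
⇒ J over [I-1,I-2,II-1,II-2,II-3,III-1]: 45 consistent
V/I-1 un ·: Vv
V/I-2 un ·: Vv
V/II-1 aff I-1×I-2: vv
V/II-2 un ·: VV|Vv
V/II-3 un I-1×I-2: VV|Vv
V/III-1 un II-2×II-1: Vv
⇒ V over [I-1,I-2,II-1,II-2,II-3,III-1]: 4 consistent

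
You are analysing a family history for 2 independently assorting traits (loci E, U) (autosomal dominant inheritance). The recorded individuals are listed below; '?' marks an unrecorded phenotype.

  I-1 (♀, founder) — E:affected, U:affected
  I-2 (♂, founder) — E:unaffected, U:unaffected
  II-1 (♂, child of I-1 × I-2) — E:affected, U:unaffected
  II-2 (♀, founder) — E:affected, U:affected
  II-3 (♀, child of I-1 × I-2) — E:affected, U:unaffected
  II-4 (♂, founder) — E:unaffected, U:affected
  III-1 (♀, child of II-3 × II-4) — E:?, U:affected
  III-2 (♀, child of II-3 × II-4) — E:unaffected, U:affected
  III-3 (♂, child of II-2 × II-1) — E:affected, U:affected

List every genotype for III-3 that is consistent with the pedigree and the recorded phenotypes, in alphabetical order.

E/I-1 aff ·: Ee|EE
E/I-2 un ·: ee
E/II-1 aff I-1×I-2: Ee
E/II-2 aff ·: Ee|EE
E/II-3 aff I-1×I-2: Ee
E/II-4 un ·: ee
E/III-1 ? II-3×II-4: ee|Ee
E/III-2 un II-3×II-4: ee
E/III-3 aff II-2×II-1: Ee|EE
⇒ E over [I-1,I-2,II-1,II-2,II-3,II-4,III-1,III-2,III-3]: 16 consistent
U/I-1 aff ·: Uu
U/I-2 un ·: uu
U/II-1 un I-1×I-2: uu
U/II-2 aff ·: Uu|UU
U/II-3 un I-1×I-2: uu
U/II-4 aff ·: Uu|UU
U/III-1 aff II-3×II-4: Uu
U/III-2 aff II-3×II-4: Uu
U/III-3 aff II-2×II-1: Uu
⇒ U over [I-1,I-2,II-1,II-2,II-3,II-4,III-1,III-2,III-3]: 4 consistent

III-3 ∈ {EE Uu, Ee Uu}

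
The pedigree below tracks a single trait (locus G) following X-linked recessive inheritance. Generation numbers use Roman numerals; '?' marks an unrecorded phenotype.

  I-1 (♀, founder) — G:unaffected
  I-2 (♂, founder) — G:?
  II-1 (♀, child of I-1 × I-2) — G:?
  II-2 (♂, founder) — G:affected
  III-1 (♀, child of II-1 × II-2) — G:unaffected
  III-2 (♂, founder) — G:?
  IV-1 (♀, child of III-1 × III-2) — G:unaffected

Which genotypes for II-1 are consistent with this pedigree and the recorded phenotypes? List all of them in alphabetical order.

G/I-1 un ·: X^GX^G|X^GX^g
G/I-2 ? ·: X^GY|X^gY
G/II-1 ? I-1×I-2: X^GX^G|X^GX^g
G/II-2 aff ·: X^gY
G/III-1 un II-1×II-2: X^GX^g
G/III-2 ? ·: X^GY|X^gY
G/IV-1 un III-1×III-2: X^GX^G|X^GX^g
⇒ G over [I-1,I-2,II-1,II-2,III-1,III-2,IV-1]: 15 consistent

II-1 ∈ {X^GX^G, X^GX^g}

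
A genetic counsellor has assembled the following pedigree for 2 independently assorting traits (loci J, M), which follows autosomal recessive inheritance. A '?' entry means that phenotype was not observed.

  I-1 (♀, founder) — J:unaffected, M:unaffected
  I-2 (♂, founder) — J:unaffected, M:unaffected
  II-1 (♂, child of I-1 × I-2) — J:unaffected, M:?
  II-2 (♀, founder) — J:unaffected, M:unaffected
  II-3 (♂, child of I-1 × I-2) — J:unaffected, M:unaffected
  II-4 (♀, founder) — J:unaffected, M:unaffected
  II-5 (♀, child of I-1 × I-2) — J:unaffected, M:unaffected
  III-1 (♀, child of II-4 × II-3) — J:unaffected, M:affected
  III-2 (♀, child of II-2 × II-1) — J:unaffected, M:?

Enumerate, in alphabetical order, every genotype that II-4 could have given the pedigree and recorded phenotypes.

J/I-1 un ·: JJ|Jj
J/I-2 un ·: JJ|Jj
J/II-1 un I-1×I-2: JJ|Jj
J/II-2 un ·: JJ|Jj
J/II-3 un I-1×I-2: JJ|Jj
J/II-4 un ·: JJ|Jj
J/II-5 un I-1×I-2: JJ|Jj
J/III-1 un II-4×II-3: JJ|Jj
J/III-2 un II-2×II-1: JJ|Jj
⇒ J over [I-1,I-2,II-1,II-2,II-3,II-4,II-5,III-1,III-2]: 303 consistent
M/I-1 un ·: MM|Mm
M/I-2 un ·: MM|Mm
M/II-1 ? I-1×I-2: MM|Mm|mm
M/II-2 un ·: MM|Mm
M/II-3 un I-1×I-2: Mm
M/II-4 un ·: Mm
M/II-5 un I-1×I-2: MM|Mm
M/III-1 aff II-4×II-3: mm
M/III-2 ? II-2×II-1: MM|Mm|mm
⇒ M over [I-1,I-2,II-1,II-2,II-3,II-4,II-5,III-1,III-2]: 54 consistent

II-4 ∈ {JJ Mm, Jj Mm}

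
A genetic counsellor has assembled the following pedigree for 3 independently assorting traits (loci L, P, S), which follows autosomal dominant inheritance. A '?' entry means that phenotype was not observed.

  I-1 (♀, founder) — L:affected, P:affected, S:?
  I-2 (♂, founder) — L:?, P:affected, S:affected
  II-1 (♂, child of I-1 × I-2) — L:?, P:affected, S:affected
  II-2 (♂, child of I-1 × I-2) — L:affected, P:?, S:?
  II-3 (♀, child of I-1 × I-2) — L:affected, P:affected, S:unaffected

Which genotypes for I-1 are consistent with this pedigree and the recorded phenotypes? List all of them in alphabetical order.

L/I-1 aff ·: Ll|LL
L/I-2 ? ·: ll|Ll|LL
L/II-1 ? I-1×I-2: ll|Ll|LL
L/II-2 aff I-1×I-2: Ll|LL
L/II-3 aff I-1×I-2: Ll|LL
⇒ L over [I-1,I-2,II-1,II-2,II-3]: 32 consistent
P/I-1 aff ·: Pp|PP
P/I-2 aff ·: Pp|PP
P/II-1 aff I-1×I-2: Pp|PP
P/II-2 ? I-1×I-2: pp|Pp|PP
P/II-3 aff I-1×I-2: Pp|PP
⇒ P over [I-1,I-2,II-1,II-2,II-3]: 29 consistent
S/I-1 ? ·: ss|Ss
S/I-2 aff ·: Ss
S/II-1 aff I-1×I-2: Ss|SS
S/II-2 ? I-1×I-2: ss|Ss|SS
S/II-3 un I-1×I-2: ss
⇒ S over [I-1,I-2,II-1,II-2,II-3]: 8 consistent

I-1 ∈ {LL PP Ss, LL PP ss, LL Pp Ss, LL Pp ss, Ll PP Ss, Ll PP ss, Ll Pp Ss, Ll Pp ss}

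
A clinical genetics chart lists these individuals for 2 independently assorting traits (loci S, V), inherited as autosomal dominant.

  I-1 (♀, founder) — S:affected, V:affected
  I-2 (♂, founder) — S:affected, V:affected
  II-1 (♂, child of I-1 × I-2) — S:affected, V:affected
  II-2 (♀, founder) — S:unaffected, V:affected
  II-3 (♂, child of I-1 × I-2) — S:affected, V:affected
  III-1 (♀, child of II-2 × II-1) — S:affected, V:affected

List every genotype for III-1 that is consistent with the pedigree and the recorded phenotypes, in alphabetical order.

S/I-1 aff ·: Ss|SS
S/I-2 aff ·: Ss|SS
S/II-1 aff I-1×I-2: Ss|SS
S/II-2 un ·: ss
S/II-3 aff I-1×I-2: Ss|SS
S/III-1 aff II-2×II-1: Ss
⇒ S over [I-1,I-2,II-1,II-2,II-3,III-1]: 13 consistent
V/I-1 aff ·: Vv|VV
V/I-2 aff ·: Vv|VV
V/II-1 aff I-1×I-2: Vv|VV
V/II-2 aff ·: Vv|VV
V/II-3 aff I-1×I-2: Vv|VV
V/III-1 aff II-2×II-1: Vv|VV
⇒ V over [I-1,I-2,II-1,II-2,II-3,III-1]: 45 consistent

III-1 ∈ {Ss VV, Ss Vv}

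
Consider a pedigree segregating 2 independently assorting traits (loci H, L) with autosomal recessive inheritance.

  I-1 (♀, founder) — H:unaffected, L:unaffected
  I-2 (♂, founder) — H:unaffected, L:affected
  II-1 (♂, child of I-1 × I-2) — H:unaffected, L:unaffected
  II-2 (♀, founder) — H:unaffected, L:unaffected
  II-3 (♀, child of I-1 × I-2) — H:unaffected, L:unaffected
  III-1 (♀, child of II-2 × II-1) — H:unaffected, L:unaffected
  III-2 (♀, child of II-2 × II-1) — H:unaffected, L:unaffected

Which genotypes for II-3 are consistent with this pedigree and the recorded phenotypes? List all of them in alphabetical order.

II-3 ∈ {HH Ll, Hh Ll}

H/I-1 un ·: HH|Hh
H/I-2 un ·: HH|Hh
H/II-1 un I-1×I-2: HH|Hh
H/II-2 un ·: HH|Hh
H/II-3 un I-1×I-2: HH|Hh
H/III-1 un II-2×II-1: HH|Hh
H/III-2 un II-2×II-1: HH|Hh
⇒ H over [I-1,I-2,II-1,II-2,II-3,III-1,III-2]: 83 consistent
L/I-1 un ·: LL|Ll
L/I-2 aff ·: ll
L/II-1 un I-1×I-2: Ll
L/II-2 un ·: LL|Ll
L/II-3 un I-1×I-2: Ll
L/III-1 un II-2×II-1: LL|Ll
L/III-2 un II-2×II-1: LL|Ll
⇒ L over [I-1,I-2,II-1,II-2,II-3,III-1,III-2]: 16 consistent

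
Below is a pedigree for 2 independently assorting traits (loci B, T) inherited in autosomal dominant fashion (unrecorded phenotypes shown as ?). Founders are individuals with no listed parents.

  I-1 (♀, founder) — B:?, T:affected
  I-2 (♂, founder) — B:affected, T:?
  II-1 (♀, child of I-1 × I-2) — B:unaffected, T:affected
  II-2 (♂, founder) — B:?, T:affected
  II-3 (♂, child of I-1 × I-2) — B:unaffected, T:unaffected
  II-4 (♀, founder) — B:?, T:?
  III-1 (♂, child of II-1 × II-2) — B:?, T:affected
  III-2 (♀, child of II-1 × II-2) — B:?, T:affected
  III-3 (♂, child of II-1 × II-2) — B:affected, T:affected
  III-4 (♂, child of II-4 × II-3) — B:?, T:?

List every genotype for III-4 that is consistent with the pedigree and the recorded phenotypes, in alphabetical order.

III-4 ∈ {Bb Tt, Bb tt, bb Tt, bb tt}

B/I-1 ? ·: bb|Bb
B/I-2 aff ·: Bb
B/II-1 un I-1×I-2: bb
B/II-2 ? ·: Bb|BB
B/II-3 un I-1×I-2: bb
B/II-4 ? ·: bb|Bb|BB
B/III-1 ? II-1×II-2: bb|Bb
B/III-2 ? II-1×II-2: bb|Bb
B/III-3 aff II-1×II-2: Bb
B/III-4 ? II-4×II-3: bb|Bb
⇒ B over [I-1,I-2,II-1,II-2,II-3,II-4,III-1,III-2,III-3,III-4]: 40 consistent
T/I-1 aff ·: Tt
T/I-2 ? ·: tt|Tt
T/II-1 aff I-1×I-2: Tt|TT
T/II-2 aff ·: Tt|TT
T/II-3 un I-1×I-2: tt
T/II-4 ? ·: tt|Tt|TT
T/III-1 aff II-1×II-2: Tt|TT
T/III-2 aff II-1×II-2: Tt|TT
T/III-3 aff II-1×II-2: Tt|TT
T/III-4 ? II-4×II-3: tt|Tt
⇒ T over [I-1,I-2,II-1,II-2,II-3,II-4,III-1,III-2,III-3,III-4]: 164 consistent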